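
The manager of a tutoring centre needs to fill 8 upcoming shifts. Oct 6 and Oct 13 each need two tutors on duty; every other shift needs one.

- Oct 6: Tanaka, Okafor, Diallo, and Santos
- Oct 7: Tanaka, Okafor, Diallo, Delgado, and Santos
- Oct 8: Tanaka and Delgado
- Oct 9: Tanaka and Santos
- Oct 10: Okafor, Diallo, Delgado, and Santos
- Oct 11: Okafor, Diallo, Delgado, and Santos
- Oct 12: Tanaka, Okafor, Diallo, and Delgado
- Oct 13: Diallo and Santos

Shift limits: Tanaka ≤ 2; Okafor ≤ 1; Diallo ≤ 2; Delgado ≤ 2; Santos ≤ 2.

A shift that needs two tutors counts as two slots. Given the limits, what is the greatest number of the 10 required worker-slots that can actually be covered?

Total capacity across all tutors is 2+1+2+2+2 = 9, and 10 slots are needed, so at most 9 can be filled.
An assignment achieving 9: Oct 6→Okafor+Diallo, Oct 7→Santos, Oct 8→Tanaka, Oct 9→Tanaka, Oct 10→Delgado, Oct 11→Delgado, Oct 13→Diallo+Santos.
Loads: Tanaka 2/2, Okafor 1/1, Diallo 2/2, Delgado 2/2, Santos 2/2.

9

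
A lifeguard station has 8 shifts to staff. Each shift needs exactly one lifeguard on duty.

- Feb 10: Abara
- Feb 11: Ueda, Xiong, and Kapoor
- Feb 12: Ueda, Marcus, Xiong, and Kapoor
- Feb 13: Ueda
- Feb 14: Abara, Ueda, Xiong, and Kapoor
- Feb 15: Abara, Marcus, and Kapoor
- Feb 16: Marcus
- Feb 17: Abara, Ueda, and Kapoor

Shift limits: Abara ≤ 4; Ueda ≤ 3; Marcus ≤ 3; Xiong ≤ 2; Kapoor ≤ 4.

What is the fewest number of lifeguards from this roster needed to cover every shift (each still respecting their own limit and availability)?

3

8 slots to fill and no one can take more than 4, so at least ⌈8/4⌉ = 2 lifeguards are needed.
Shifts {Feb 10, Feb 11, Feb 16} need 3 slots, but among the lifeguards available for them (Abara, Ueda, Marcus, Xiong, and Kapoor) any 2 together supply at most 2. So 2 lifeguards are not enough.
Abara, Ueda, and Marcus alone can cover everything: Feb 10→Abara, Feb 11→Ueda, Feb 12→Ueda, Feb 13→Ueda, Feb 14→Abara, Feb 15→Abara, Feb 16→Marcus, Feb 17→Abara.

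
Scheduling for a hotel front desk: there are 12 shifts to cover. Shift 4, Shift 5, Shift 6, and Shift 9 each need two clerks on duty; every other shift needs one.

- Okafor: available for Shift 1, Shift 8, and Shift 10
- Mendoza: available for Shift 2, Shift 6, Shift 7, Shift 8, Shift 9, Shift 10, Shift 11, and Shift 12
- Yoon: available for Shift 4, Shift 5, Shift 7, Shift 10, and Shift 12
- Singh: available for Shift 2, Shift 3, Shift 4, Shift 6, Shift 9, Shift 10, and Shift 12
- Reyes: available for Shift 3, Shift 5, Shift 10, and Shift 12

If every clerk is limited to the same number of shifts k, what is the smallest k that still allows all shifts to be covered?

With 5 clerks and 16 worker-slots to fill, someone must work at least ⌈16/5⌉ = 4 shifts, so k ≥ 4.
k = 4 works: Shift 1→Okafor, Shift 2→Mendoza, Shift 3→Singh, Shift 4→Yoon+Singh, Shift 5→Yoon+Reyes, Shift 6→Mendoza+Singh, Shift 7→Yoon, Shift 8→Okafor, Shift 9→Mendoza+Singh, Shift 10→Okafor, Shift 11→Mendoza, Shift 12→Yoon.
Loads: Okafor 3, Mendoza 4, Yoon 4, Singh 4, Reyes 1 — all ≤ 4.

4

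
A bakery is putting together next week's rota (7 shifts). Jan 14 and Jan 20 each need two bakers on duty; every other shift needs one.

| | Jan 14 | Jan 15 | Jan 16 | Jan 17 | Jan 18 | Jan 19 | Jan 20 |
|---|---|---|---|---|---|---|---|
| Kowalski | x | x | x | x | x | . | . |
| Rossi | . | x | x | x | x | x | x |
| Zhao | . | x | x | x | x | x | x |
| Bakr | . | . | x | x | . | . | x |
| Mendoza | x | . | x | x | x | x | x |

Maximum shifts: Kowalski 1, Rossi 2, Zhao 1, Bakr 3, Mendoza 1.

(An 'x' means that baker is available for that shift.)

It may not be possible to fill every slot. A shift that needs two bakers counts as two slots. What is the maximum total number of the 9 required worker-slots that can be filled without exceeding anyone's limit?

8

Total capacity across all bakers is 1+2+1+3+1 = 8, and 9 slots are needed, so at most 8 can be filled.
An assignment achieving 8: Jan 14→Kowalski+Mendoza, Jan 15→Rossi, Jan 16→Bakr, Jan 17→Bakr, Jan 18→Zhao, Jan 19→Rossi, Jan 20→Bakr.
Loads: Kowalski 1/1, Rossi 2/2, Zhao 1/1, Bakr 3/3, Mendoza 1/1.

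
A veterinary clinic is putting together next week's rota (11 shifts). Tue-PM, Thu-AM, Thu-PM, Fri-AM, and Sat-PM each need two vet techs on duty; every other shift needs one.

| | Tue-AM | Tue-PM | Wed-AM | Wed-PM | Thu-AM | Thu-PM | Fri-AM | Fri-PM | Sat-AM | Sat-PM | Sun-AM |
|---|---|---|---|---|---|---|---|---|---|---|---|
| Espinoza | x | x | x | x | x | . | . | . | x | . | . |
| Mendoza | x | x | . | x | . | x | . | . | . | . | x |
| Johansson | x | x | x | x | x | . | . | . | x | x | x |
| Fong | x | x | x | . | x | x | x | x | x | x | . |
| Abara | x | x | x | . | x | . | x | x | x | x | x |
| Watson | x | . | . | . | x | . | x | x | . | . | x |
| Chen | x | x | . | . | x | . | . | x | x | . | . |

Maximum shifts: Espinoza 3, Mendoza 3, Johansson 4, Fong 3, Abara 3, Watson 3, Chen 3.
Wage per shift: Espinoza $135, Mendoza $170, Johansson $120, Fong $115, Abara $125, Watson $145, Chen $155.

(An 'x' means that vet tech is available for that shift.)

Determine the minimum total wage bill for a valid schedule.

$2065

Thu-PM can only be covered by Mendoza and Fong, so that assignment is forced.
Picking the cheapest available vet tech for each shift independently would cost $1930, but that ignores the shift limits.
An optimal schedule: Tue-AM→Watson, Tue-PM→Abara+Espinoza, Wed-AM→Johansson, Wed-PM→Johansson, Thu-AM→Espinoza+Watson, Thu-PM→Fong+Mendoza, Fri-AM→Fong+Abara, Fri-PM→Abara, Sat-AM→Espinoza, Sat-PM→Fong+Johansson, Sun-AM→Johansson.
Total: 145 + 125 + 135 + 120 + 120 + 135 + 145 + 115 + 170 + 115 + 125 + 125 + 135 + 115 + 120 + 120 = $2065.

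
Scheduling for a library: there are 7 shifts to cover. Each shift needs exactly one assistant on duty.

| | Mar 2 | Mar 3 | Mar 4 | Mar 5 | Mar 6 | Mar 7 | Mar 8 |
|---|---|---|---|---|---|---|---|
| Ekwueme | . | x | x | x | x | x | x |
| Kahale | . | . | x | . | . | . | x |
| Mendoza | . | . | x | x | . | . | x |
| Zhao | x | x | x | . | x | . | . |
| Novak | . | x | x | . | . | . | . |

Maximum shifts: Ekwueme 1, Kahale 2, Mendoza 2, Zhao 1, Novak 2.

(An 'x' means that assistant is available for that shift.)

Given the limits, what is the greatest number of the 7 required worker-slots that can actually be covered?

6

Total capacity across all assistants is 1+2+2+1+2 = 8, and 7 slots are needed, so at most 7 can be filled.
Shifts {Mar 2, Mar 6, Mar 7} need 3 slots but only Ekwueme and Zhao are available for them, supplying at most 2 — so at least 1 slot must go unfilled.
An assignment achieving 6: Mar 2→Zhao, Mar 3→Novak, Mar 4→Kahale, Mar 5→Mendoza, Mar 7→Ekwueme, Mar 8→Kahale.
Loads: Ekwueme 1/1, Kahale 2/2, Mendoza 1/2, Zhao 1/1, Novak 1/2.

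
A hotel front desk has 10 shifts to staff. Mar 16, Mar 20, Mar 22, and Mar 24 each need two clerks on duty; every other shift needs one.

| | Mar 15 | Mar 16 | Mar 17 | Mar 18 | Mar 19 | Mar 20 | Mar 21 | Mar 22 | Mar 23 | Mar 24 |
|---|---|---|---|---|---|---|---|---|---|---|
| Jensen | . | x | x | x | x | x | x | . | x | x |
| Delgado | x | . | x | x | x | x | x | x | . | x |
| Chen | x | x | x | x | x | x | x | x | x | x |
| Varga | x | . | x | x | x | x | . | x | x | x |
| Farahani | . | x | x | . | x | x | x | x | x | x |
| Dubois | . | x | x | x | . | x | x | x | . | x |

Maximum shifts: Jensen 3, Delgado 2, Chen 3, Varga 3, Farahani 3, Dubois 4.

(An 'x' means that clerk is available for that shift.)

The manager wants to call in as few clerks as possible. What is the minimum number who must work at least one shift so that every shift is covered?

5

14 slots to fill and no one can take more than 4, so at least ⌈14/4⌉ = 4 clerks are needed.
Any 4 clerks together have capacity at most 4+3+3+3 = 13 < 14 slots, so 4 can never suffice.
Jensen, Delgado, Chen, Varga, and Farahani alone can cover everything: Mar 15→Delgado, Mar 16→Jensen+Chen, Mar 17→Delgado, Mar 18→Jensen, Mar 19→Chen, Mar 20→Varga+Farahani, Mar 21→Jensen, Mar 22→Varga+Farahani, Mar 23→Chen, Mar 24→Varga+Farahani.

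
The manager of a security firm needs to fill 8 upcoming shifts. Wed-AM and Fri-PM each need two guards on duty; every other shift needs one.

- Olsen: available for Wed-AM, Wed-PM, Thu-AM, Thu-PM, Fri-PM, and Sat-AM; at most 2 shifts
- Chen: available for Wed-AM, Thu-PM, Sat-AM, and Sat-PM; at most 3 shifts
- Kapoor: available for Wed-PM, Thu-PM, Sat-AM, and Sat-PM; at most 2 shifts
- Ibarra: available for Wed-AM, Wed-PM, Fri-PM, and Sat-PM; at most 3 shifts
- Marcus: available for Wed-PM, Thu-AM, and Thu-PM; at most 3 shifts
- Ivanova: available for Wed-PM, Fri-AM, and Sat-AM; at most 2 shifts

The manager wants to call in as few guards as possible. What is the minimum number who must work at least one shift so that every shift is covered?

10 slots to fill and no one can take more than 3, so at least ⌈10/3⌉ = 4 guards are needed.
Olsen, Chen, Ibarra, and Ivanova alone can cover everything: Wed-AM→Chen+Ibarra, Wed-PM→Ibarra, Thu-AM→Olsen, Thu-PM→Chen, Fri-AM→Ivanova, Fri-PM→Olsen+Ibarra, Sat-AM→Ivanova, Sat-PM→Chen.

4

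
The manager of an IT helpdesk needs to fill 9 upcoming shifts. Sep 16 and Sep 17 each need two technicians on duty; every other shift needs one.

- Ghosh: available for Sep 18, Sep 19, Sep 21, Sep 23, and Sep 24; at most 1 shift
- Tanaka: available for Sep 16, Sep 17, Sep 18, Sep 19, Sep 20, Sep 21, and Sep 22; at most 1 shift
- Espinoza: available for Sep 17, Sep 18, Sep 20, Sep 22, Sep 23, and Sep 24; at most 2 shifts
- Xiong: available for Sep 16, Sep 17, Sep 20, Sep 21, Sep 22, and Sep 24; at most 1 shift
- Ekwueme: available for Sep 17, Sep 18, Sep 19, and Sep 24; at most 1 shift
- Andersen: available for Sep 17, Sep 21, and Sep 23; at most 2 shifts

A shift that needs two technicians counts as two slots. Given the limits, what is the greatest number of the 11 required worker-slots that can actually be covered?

Total capacity across all technicians is 1+1+2+1+1+2 = 8, and 11 slots are needed, so at most 8 can be filled.
An assignment achieving 8: Sep 16→Tanaka+Xiong, Sep 18→Ekwueme, Sep 19→Ghosh, Sep 20→Espinoza, Sep 21→Andersen, Sep 22→Espinoza, Sep 23→Andersen.
Loads: Ghosh 1/1, Tanaka 1/1, Espinoza 2/2, Xiong 1/1, Ekwueme 1/1, Andersen 2/2.

8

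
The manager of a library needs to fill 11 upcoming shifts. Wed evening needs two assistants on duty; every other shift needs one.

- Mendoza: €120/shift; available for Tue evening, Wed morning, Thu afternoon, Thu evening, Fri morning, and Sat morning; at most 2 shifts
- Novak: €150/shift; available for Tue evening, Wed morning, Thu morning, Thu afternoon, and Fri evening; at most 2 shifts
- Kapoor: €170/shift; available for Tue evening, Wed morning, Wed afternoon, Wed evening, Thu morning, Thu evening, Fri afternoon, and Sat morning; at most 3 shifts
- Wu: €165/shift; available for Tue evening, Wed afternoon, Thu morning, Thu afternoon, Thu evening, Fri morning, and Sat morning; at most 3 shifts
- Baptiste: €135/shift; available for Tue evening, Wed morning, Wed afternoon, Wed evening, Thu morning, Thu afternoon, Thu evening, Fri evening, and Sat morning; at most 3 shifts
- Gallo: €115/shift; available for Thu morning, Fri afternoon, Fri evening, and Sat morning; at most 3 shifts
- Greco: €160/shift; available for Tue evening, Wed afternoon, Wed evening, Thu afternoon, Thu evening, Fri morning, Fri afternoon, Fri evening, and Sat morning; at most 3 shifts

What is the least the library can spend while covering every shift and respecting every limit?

€1610

Picking the cheapest available assistant for each shift independently would cost €1490, but that ignores the shift limits.
An optimal schedule: Tue evening→Novak, Wed morning→Mendoza, Wed afternoon→Baptiste, Wed evening→Baptiste+Greco, Thu morning→Gallo, Thu afternoon→Novak, Thu evening→Baptiste, Fri morning→Mendoza, Fri afternoon→Gallo, Fri evening→Gallo, Sat morning→Greco.
Total: 150 + 120 + 135 + 135 + 160 + 115 + 150 + 135 + 120 + 115 + 115 + 160 = €1610.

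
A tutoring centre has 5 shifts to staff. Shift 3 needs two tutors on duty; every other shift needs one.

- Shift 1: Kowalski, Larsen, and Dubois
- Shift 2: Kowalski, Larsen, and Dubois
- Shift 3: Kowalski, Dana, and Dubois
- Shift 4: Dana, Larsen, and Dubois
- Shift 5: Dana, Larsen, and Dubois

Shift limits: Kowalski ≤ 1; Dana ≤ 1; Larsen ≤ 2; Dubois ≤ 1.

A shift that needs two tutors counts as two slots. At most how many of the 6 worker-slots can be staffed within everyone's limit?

5

Total capacity across all tutors is 1+1+2+1 = 5, and 6 slots are needed, so at most 5 can be filled.
An assignment achieving 5: Shift 1→Kowalski, Shift 2→Larsen, Shift 3→Dana+Dubois, Shift 4→Larsen.
Loads: Kowalski 1/1, Dana 1/1, Larsen 2/2, Dubois 1/1.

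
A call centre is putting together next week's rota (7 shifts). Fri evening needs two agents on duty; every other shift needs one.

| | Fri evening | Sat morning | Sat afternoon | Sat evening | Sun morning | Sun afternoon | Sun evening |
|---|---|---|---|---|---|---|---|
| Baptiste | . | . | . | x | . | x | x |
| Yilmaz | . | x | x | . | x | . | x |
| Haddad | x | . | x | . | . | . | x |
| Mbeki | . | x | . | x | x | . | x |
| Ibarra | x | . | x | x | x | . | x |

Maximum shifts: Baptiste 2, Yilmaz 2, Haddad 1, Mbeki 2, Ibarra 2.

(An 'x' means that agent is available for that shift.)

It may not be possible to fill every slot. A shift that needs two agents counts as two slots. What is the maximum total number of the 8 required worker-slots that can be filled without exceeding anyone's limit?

Total capacity across all agents is 2+2+1+2+2 = 9, and 8 slots are needed, so at most 8 can be filled.
An assignment achieving 8: Fri evening→Haddad+Ibarra, Sat morning→Yilmaz, Sat afternoon→Yilmaz, Sat evening→Baptiste, Sun morning→Mbeki, Sun afternoon→Baptiste, Sun evening→Mbeki.
Loads: Baptiste 2/2, Yilmaz 2/2, Haddad 1/1, Mbeki 2/2, Ibarra 1/2.

8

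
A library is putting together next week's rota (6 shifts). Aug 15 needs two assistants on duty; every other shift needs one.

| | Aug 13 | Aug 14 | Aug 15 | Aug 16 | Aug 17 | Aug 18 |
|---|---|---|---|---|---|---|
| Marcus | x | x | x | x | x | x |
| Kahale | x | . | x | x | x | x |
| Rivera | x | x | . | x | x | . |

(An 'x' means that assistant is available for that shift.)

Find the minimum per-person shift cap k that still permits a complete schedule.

With 3 assistants and 7 worker-slots to fill, someone must work at least ⌈7/3⌉ = 3 shifts, so k ≥ 3.
k = 3 works: Aug 13→Kahale, Aug 14→Marcus, Aug 15→Marcus+Kahale, Aug 16→Kahale, Aug 17→Rivera, Aug 18→Marcus.
Loads: Marcus 3, Kahale 3, Rivera 1 — all ≤ 3.

3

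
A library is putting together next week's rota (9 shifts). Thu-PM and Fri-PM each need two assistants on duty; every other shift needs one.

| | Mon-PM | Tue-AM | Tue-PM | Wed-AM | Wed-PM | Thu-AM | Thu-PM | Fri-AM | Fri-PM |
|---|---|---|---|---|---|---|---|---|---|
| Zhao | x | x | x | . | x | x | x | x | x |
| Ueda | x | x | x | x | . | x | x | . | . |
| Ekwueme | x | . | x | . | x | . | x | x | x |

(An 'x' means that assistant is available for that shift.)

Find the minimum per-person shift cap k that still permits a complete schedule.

With 3 assistants and 11 worker-slots to fill, someone must work at least ⌈11/3⌉ = 4 shifts, so k ≥ 4.
k = 4 works: Mon-PM→Ueda, Tue-AM→Zhao, Tue-PM→Ueda, Wed-AM→Ueda, Wed-PM→Zhao, Thu-AM→Zhao, Thu-PM→Ueda+Ekwueme, Fri-AM→Ekwueme, Fri-PM→Zhao+Ekwueme.
Loads: Zhao 4, Ueda 4, Ekwueme 3 — all ≤ 4.

4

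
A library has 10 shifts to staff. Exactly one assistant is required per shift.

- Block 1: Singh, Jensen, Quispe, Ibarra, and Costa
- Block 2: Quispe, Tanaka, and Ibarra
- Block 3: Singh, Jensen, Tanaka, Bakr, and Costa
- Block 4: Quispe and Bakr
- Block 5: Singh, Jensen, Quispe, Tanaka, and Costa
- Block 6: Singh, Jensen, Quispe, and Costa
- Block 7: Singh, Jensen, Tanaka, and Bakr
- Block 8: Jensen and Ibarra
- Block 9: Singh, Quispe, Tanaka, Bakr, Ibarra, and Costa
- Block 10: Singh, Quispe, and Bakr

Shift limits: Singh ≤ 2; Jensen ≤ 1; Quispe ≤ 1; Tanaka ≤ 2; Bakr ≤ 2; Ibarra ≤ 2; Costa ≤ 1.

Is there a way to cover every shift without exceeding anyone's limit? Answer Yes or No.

Yes

One valid schedule: Block 1→Ibarra, Block 2→Tanaka, Block 3→Bakr, Block 4→Quispe, Block 5→Costa, Block 6→Singh, Block 7→Tanaka, Block 8→Jensen, Block 9→Bakr, Block 10→Singh.
Loads: Singh 2/2, Jensen 1/1, Quispe 1/1, Tanaka 2/2, Bakr 2/2, Ibarra 1/2, Costa 1/1 — all within limits.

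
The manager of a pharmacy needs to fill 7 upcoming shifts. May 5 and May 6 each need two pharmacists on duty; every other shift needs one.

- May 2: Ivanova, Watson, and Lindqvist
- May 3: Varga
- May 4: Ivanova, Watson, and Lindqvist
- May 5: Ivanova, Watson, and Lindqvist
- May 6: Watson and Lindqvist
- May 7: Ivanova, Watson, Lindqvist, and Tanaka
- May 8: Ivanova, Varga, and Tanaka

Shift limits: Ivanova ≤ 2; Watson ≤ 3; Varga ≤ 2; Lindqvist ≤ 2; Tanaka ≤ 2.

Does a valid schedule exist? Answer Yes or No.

Yes

May 3 can only be covered by Varga, so that assignment is forced.
May 6 can only be covered by Watson and Lindqvist, so that assignment is forced.
One valid schedule: May 2→Ivanova, May 3→Varga, May 4→Ivanova, May 5→Watson+Lindqvist, May 6→Watson+Lindqvist, May 7→Watson, May 8→Varga.
Loads: Ivanova 2/2, Watson 3/3, Varga 2/2, Lindqvist 2/2, Tanaka 0/2 — all within limits.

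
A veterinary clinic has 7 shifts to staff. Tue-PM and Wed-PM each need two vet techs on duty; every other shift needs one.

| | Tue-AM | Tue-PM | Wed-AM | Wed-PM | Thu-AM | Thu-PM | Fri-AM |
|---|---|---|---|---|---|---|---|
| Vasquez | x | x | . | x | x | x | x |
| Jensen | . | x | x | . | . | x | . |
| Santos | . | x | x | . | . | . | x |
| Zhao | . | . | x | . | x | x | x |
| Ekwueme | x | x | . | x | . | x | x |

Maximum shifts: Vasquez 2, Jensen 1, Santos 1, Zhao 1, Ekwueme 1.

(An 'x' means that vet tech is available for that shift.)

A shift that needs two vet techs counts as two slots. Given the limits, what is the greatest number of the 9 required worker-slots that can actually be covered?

6

Total capacity across all vet techs is 2+1+1+1+1 = 6, and 9 slots are needed, so at most 6 can be filled.
An assignment achieving 6: Tue-AM→Vasquez, Tue-PM→Santos, Wed-AM→Jensen, Wed-PM→Vasquez+Ekwueme, Thu-AM→Zhao.
Loads: Vasquez 2/2, Jensen 1/1, Santos 1/1, Zhao 1/1, Ekwueme 1/1.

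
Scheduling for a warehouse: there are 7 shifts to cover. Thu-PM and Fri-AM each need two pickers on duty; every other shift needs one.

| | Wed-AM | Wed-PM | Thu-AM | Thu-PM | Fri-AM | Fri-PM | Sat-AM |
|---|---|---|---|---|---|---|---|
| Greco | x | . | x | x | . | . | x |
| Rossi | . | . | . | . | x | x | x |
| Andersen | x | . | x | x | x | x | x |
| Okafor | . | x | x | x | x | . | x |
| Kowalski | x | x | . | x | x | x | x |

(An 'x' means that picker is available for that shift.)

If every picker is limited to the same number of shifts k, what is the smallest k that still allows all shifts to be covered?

2

With 5 pickers and 9 worker-slots to fill, someone must work at least ⌈9/5⌉ = 2 shifts, so k ≥ 2.
k = 2 works: Wed-AM→Greco, Wed-PM→Okafor, Thu-AM→Greco, Thu-PM→Andersen+Okafor, Fri-AM→Andersen+Kowalski, Fri-PM→Rossi, Sat-AM→Rossi.
Loads: Greco 2, Rossi 2, Andersen 2, Okafor 2, Kowalski 1 — all ≤ 2.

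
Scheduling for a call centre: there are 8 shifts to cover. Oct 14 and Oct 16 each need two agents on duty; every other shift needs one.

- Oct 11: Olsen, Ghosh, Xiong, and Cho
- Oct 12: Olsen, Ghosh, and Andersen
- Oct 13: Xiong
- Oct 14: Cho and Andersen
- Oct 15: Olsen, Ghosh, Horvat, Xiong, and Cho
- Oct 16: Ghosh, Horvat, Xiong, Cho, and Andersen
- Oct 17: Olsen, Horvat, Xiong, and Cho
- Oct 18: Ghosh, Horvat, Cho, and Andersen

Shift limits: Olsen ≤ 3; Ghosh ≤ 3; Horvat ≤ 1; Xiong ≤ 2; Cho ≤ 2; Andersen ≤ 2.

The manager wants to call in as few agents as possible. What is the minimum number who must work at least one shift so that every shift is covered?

5

10 slots to fill and no one can take more than 3, so at least ⌈10/3⌉ = 4 agents are needed.
No set of 4 agents can cover every shift (each such set leaves at least one shift with no one available or exceeds a cap).
Olsen, Ghosh, Xiong, Cho, and Andersen alone can cover everything: Oct 11→Olsen, Oct 12→Olsen, Oct 13→Xiong, Oct 14→Cho+Andersen, Oct 15→Ghosh, Oct 16→Ghosh+Xiong, Oct 17→Olsen, Oct 18→Ghosh.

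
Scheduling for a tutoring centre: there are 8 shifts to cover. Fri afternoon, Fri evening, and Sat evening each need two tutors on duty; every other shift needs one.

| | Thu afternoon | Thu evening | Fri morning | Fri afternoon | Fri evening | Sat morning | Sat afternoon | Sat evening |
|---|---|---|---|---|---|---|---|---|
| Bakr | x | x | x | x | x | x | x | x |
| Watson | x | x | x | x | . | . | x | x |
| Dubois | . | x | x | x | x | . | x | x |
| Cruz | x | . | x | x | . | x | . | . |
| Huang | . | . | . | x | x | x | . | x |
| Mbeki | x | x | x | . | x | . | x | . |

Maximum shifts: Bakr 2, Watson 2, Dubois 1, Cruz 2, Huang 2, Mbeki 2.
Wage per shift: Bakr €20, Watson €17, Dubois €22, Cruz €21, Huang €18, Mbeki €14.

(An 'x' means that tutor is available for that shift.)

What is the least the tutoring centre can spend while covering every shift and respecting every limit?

Picking the cheapest available tutor for each shift independently would cost €176, but that ignores the shift limits.
An optimal schedule: Thu afternoon→Bakr, Thu evening→Watson, Fri morning→Cruz, Fri afternoon→Cruz+Huang, Fri evening→Dubois+Mbeki, Sat morning→Bakr, Sat afternoon→Mbeki, Sat evening→Watson+Huang.
Total: 20 + 17 + 21 + 21 + 18 + 22 + 14 + 20 + 14 + 17 + 18 = €202.

€202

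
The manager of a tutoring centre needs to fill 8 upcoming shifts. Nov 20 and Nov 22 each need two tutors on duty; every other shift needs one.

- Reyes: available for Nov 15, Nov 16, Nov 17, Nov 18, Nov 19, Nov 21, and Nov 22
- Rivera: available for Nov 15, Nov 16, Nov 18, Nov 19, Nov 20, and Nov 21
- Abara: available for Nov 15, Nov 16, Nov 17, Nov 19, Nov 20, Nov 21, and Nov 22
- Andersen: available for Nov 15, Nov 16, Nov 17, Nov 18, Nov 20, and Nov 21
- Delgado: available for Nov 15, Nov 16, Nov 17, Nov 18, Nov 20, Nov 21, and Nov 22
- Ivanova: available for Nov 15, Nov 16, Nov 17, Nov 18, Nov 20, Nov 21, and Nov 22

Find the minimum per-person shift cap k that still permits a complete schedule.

With 6 tutors and 10 worker-slots to fill, someone must work at least ⌈10/6⌉ = 2 shifts, so k ≥ 2.
k = 2 works: Nov 15→Rivera, Nov 16→Abara, Nov 17→Reyes, Nov 18→Rivera, Nov 19→Reyes, Nov 20→Andersen+Delgado, Nov 21→Abara, Nov 22→Delgado+Ivanova.
Loads: Reyes 2, Rivera 2, Abara 2, Andersen 1, Delgado 2, Ivanova 1 — all ≤ 2.

2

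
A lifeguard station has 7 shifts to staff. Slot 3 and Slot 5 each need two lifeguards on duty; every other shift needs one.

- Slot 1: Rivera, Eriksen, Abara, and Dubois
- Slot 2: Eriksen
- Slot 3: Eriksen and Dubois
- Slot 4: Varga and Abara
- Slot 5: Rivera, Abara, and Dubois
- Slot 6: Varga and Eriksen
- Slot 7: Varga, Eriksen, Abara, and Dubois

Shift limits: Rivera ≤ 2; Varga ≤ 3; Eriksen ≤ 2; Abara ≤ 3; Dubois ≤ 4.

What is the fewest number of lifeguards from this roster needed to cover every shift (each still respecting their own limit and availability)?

9 slots to fill and no one can take more than 4, so at least ⌈9/4⌉ = 3 lifeguards are needed.
Shifts {Slot 2, Slot 3, Slot 5, Slot 6} need 6 slots, but among the lifeguards available for them (Rivera, Varga, Eriksen, Abara, and Dubois) any 3 together supply at most 5. So 3 lifeguards are not enough.
Rivera, Varga, Eriksen, and Dubois alone can cover everything: Slot 1→Rivera, Slot 2→Eriksen, Slot 3→Eriksen+Dubois, Slot 4→Varga, Slot 5→Rivera+Dubois, Slot 6→Varga, Slot 7→Varga.

4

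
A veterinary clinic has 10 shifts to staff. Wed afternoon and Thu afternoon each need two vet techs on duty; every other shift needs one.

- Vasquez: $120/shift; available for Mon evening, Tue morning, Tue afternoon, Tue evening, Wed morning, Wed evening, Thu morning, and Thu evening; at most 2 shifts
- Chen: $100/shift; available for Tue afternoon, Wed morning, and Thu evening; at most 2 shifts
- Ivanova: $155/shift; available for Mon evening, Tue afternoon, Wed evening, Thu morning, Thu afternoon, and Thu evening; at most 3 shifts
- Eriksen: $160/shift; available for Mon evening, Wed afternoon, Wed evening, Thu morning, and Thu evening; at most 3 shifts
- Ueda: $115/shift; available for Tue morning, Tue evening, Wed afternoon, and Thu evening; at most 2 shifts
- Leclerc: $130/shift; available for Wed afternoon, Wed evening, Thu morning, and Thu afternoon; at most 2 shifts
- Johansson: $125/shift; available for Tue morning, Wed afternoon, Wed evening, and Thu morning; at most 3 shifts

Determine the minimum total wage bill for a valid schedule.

$1460

Thu afternoon can only be covered by Ivanova and Leclerc, so that assignment is forced.
Picking the cheapest available vet tech for each shift independently would cost $1415, but that ignores the shift limits.
An optimal schedule: Mon evening→Vasquez, Tue morning→Ueda, Tue afternoon→Chen, Tue evening→Ueda, Wed morning→Chen, Wed afternoon→Johansson+Leclerc, Wed evening→Johansson, Thu morning→Johansson, Thu afternoon→Leclerc+Ivanova, Thu evening→Vasquez.
Total: 120 + 115 + 100 + 115 + 100 + 125 + 130 + 125 + 125 + 130 + 155 + 120 = $1460.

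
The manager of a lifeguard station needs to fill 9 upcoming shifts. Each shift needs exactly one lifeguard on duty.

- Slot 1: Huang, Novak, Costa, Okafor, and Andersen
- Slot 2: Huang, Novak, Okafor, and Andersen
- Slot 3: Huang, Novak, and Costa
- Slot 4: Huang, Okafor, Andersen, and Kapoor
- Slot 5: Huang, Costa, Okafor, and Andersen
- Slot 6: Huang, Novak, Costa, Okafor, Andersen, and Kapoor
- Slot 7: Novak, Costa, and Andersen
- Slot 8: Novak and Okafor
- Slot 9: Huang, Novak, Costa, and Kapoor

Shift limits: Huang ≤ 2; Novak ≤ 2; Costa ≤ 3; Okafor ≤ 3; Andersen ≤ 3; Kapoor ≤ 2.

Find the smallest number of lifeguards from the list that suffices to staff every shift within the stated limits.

9 slots to fill and no one can take more than 3, so at least ⌈9/3⌉ = 3 lifeguards are needed.
Costa, Okafor, and Andersen alone can cover everything: Slot 1→Andersen, Slot 2→Okafor, Slot 3→Costa, Slot 4→Okafor, Slot 5→Andersen, Slot 6→Andersen, Slot 7→Costa, Slot 8→Okafor, Slot 9→Costa.

3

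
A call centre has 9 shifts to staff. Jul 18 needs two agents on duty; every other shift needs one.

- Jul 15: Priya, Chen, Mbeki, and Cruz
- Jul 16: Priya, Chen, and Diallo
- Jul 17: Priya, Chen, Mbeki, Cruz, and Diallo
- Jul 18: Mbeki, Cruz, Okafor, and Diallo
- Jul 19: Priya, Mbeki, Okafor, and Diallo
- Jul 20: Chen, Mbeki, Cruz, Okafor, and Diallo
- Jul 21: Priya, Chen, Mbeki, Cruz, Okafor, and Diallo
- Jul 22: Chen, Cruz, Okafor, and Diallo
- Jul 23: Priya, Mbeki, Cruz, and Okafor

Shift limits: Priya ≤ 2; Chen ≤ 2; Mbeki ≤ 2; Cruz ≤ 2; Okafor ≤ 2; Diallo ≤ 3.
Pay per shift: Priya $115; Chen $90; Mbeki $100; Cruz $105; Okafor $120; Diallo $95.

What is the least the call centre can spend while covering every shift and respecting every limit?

Picking the cheapest available agent for each shift independently would cost $930, but that ignores the shift limits.
An optimal schedule: Jul 15→Chen, Jul 16→Chen, Jul 17→Diallo, Jul 18→Mbeki+Cruz, Jul 19→Diallo, Jul 20→Cruz, Jul 21→Priya, Jul 22→Diallo, Jul 23→Mbeki.
Total: 90 + 90 + 95 + 100 + 105 + 95 + 105 + 115 + 95 + 100 = $990.

$990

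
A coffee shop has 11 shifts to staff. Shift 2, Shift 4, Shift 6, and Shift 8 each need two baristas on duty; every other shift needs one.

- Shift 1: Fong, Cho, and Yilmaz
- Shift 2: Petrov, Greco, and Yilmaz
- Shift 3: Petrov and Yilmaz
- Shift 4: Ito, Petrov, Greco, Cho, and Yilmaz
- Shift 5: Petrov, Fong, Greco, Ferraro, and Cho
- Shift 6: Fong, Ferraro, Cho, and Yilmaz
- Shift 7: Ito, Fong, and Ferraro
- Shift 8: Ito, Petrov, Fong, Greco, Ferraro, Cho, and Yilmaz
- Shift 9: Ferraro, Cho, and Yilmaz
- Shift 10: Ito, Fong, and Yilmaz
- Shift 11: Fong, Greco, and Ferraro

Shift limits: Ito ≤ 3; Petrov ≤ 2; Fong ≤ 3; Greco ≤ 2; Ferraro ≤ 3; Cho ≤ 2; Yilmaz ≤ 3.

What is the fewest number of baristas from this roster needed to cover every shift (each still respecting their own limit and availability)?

6

15 slots to fill and no one can take more than 3, so at least ⌈15/3⌉ = 5 baristas are needed.
Any 5 baristas together have capacity at most 3+3+3+3+2 = 14 < 15 slots, so 5 can never suffice.
Ito, Petrov, Fong, Greco, Ferraro, and Cho alone can cover everything: Shift 1→Fong, Shift 2→Petrov+Greco, Shift 3→Petrov, Shift 4→Ito+Cho, Shift 5→Greco, Shift 6→Fong+Ferraro, Shift 7→Ito, Shift 8→Ferraro+Cho, Shift 9→Ferraro, Shift 10→Ito, Shift 11→Fong.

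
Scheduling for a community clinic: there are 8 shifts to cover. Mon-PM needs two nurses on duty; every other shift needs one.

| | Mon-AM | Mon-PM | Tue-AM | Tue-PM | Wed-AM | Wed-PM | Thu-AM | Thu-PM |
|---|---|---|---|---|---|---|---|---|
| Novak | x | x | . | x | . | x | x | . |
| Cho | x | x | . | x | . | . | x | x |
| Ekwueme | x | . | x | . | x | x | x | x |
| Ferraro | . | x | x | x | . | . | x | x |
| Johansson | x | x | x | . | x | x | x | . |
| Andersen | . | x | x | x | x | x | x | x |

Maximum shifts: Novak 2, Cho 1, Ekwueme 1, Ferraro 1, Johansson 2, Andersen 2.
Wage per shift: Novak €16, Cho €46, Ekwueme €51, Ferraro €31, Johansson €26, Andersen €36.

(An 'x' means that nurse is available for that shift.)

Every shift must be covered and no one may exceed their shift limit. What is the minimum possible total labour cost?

Picking the cheapest available nurse for each shift independently would cost €189, but that ignores the shift limits.
An optimal schedule: Mon-AM→Novak, Mon-PM→Johansson+Andersen, Tue-AM→Ferraro, Tue-PM→Novak, Wed-AM→Ekwueme, Wed-PM→Johansson, Thu-AM→Andersen, Thu-PM→Cho.
Total: 16 + 26 + 36 + 31 + 16 + 51 + 26 + 36 + 46 = €284.

€284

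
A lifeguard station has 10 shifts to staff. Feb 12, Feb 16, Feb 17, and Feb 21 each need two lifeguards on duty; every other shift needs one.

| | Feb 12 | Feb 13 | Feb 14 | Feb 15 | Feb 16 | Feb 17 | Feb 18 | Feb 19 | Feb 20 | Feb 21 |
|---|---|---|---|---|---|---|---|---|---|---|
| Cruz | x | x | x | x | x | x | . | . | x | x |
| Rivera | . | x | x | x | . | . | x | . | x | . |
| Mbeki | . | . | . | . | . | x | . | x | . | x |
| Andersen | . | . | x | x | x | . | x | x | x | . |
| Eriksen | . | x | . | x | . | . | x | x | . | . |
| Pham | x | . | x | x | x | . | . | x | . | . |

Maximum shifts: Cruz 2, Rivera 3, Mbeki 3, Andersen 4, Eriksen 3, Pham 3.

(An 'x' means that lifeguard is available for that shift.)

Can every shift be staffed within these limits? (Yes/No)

No

Total capacity is 18 and 14 slots are needed, so capacity alone doesn't rule it out.
Shifts {Feb 12, Feb 17, Feb 21} need 6 worker-slots in total, but the lifeguards available for any of those shifts (Cruz, Mbeki, and Pham) can supply at most 5 among them. So no valid schedule exists.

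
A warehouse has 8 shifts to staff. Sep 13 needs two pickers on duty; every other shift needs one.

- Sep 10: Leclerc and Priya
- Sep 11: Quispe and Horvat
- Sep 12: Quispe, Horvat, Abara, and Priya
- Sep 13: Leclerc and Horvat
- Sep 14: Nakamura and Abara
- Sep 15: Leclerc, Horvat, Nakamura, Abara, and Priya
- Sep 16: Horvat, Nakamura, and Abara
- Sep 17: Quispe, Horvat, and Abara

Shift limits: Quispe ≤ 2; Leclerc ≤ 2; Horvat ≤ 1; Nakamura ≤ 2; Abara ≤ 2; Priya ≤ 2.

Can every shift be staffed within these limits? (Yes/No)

Sep 13 can only be covered by Leclerc and Horvat, so that assignment is forced.
One valid schedule: Sep 10→Leclerc, Sep 11→Quispe, Sep 12→Abara, Sep 13→Leclerc+Horvat, Sep 14→Nakamura, Sep 15→Abara, Sep 16→Nakamura, Sep 17→Quispe.
Loads: Quispe 2/2, Leclerc 2/2, Horvat 1/1, Nakamura 2/2, Abara 2/2, Priya 0/2 — all within limits.

Yes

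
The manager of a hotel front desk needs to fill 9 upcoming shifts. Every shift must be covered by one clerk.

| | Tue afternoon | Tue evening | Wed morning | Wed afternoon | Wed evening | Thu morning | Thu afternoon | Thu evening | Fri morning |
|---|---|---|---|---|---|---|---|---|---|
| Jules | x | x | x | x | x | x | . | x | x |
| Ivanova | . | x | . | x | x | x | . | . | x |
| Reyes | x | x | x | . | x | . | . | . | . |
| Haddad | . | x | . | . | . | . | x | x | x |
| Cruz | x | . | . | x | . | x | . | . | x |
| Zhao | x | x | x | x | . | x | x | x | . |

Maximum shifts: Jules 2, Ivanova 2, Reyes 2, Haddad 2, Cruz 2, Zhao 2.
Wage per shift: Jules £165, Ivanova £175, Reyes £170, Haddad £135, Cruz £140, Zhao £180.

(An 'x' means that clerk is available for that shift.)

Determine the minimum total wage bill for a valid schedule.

Picking the cheapest available clerk for each shift independently would cost £1290, but that ignores the shift limits.
An optimal schedule: Tue afternoon→Reyes, Tue evening→Reyes, Wed morning→Jules, Wed afternoon→Cruz, Wed evening→Jules, Thu morning→Cruz, Thu afternoon→Haddad, Thu evening→Haddad, Fri morning→Ivanova.
Total: 170 + 170 + 165 + 140 + 165 + 140 + 135 + 135 + 175 = £1395.

£1395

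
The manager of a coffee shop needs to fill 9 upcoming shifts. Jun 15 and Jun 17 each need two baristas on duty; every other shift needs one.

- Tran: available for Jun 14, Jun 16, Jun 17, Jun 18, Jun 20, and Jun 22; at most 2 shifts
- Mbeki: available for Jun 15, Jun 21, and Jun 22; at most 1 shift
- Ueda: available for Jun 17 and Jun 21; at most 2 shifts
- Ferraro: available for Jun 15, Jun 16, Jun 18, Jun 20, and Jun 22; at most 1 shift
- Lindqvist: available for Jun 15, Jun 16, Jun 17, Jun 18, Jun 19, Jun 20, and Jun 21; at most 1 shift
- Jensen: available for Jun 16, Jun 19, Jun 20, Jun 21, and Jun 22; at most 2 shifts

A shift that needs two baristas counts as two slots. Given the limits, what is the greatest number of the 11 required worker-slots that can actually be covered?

9

Total capacity across all baristas is 2+1+2+1+1+2 = 9, and 11 slots are needed, so at most 9 can be filled.
An assignment achieving 9: Jun 14→Tran, Jun 15→Mbeki+Ferraro, Jun 16→Jensen, Jun 17→Tran+Ueda, Jun 19→Lindqvist, Jun 20→Jensen, Jun 21→Ueda.
Loads: Tran 2/2, Mbeki 1/1, Ueda 2/2, Ferraro 1/1, Lindqvist 1/1, Jensen 2/2.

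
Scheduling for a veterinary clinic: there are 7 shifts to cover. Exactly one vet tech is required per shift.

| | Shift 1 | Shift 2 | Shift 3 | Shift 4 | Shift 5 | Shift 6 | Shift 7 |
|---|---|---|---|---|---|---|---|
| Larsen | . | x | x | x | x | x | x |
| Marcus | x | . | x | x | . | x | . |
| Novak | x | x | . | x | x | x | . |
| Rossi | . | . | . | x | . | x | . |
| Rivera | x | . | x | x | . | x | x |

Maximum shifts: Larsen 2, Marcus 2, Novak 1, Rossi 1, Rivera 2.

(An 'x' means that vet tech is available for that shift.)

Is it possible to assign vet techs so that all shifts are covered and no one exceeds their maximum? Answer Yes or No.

One valid schedule: Shift 1→Marcus, Shift 2→Larsen, Shift 3→Marcus, Shift 4→Novak, Shift 5→Larsen, Shift 6→Rossi, Shift 7→Rivera.
Loads: Larsen 2/2, Marcus 2/2, Novak 1/1, Rossi 1/1, Rivera 1/2 — all within limits.

Yes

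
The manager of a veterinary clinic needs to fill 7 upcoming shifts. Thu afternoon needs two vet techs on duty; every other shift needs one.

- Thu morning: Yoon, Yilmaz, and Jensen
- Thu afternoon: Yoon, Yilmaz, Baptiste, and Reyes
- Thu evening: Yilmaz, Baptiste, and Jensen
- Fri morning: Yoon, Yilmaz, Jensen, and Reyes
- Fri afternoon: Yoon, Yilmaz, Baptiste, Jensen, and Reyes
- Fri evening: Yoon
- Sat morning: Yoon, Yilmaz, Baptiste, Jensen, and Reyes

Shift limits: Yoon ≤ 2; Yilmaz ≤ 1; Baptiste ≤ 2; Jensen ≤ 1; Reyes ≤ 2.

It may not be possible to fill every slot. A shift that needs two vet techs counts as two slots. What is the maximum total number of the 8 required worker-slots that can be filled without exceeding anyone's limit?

8

Total capacity across all vet techs is 2+1+2+1+2 = 8, and 8 slots are needed, so at most 8 can be filled.
An assignment achieving 8: Thu morning→Yoon, Thu afternoon→Baptiste+Reyes, Thu evening→Yilmaz, Fri morning→Jensen, Fri afternoon→Baptiste, Fri evening→Yoon, Sat morning→Reyes.
Loads: Yoon 2/2, Yilmaz 1/1, Baptiste 2/2, Jensen 1/1, Reyes 2/2.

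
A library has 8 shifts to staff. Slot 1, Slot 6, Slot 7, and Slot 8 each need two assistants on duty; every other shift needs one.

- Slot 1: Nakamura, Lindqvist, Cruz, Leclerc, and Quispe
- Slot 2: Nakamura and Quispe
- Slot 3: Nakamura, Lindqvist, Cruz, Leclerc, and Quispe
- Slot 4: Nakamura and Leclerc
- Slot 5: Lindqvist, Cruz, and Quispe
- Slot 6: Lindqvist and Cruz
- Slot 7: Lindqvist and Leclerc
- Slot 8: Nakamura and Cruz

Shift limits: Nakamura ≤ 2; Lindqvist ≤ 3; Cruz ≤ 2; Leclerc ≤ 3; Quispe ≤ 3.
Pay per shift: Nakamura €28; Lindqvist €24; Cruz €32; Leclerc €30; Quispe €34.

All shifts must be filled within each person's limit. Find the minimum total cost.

€350

Slot 6 can only be covered by Lindqvist and Cruz, so that assignment is forced.
Slot 7 can only be covered by Lindqvist and Leclerc, so that assignment is forced.
Slot 8 can only be covered by Nakamura and Cruz, so that assignment is forced.
Picking the cheapest available assistant for each shift independently would cost €326, but that ignores the shift limits.
An optimal schedule: Slot 1→Leclerc+Quispe, Slot 2→Nakamura, Slot 3→Quispe, Slot 4→Leclerc, Slot 5→Lindqvist, Slot 6→Lindqvist+Cruz, Slot 7→Lindqvist+Leclerc, Slot 8→Nakamura+Cruz.
Total: 30 + 34 + 28 + 34 + 30 + 24 + 24 + 32 + 24 + 30 + 28 + 32 = €350.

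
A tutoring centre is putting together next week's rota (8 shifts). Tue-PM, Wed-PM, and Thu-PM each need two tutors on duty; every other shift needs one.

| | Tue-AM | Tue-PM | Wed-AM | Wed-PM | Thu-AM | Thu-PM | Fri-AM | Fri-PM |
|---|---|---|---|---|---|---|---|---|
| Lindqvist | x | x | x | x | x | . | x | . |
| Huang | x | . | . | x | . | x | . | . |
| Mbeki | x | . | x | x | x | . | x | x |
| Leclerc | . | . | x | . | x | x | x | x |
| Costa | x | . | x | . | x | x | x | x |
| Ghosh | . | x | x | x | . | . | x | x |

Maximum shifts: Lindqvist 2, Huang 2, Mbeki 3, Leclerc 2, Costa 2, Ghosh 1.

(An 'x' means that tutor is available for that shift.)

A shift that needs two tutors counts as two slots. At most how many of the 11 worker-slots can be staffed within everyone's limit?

11

Total capacity across all tutors is 2+2+3+2+2+1 = 12, and 11 slots are needed, so at most 11 can be filled.
An assignment achieving 11: Tue-AM→Lindqvist, Tue-PM→Lindqvist+Ghosh, Wed-AM→Leclerc, Wed-PM→Huang+Mbeki, Thu-AM→Mbeki, Thu-PM→Huang+Leclerc, Fri-AM→Costa, Fri-PM→Mbeki.
Loads: Lindqvist 2/2, Huang 2/2, Mbeki 3/3, Leclerc 2/2, Costa 1/2, Ghosh 1/1.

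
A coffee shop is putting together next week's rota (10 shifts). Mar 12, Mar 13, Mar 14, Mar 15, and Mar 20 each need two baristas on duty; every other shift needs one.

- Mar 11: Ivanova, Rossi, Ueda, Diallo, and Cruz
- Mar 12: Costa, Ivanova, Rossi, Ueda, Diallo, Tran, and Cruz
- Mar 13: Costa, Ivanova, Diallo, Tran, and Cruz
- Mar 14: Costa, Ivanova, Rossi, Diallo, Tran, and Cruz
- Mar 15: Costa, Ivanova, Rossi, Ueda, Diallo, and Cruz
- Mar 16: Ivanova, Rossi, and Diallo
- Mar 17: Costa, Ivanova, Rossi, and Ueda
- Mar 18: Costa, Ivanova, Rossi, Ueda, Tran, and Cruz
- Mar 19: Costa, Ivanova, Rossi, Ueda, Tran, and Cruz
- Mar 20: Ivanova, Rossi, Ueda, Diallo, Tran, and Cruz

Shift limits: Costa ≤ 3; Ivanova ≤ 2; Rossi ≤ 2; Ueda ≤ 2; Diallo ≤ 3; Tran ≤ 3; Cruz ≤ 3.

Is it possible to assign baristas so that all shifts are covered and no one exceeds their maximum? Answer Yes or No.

One valid schedule: Mar 11→Ivanova, Mar 12→Tran+Cruz, Mar 13→Diallo+Tran, Mar 14→Rossi+Diallo, Mar 15→Rossi+Ueda, Mar 16→Ivanova, Mar 17→Costa, Mar 18→Costa, Mar 19→Costa, Mar 20→Ueda+Diallo.
Loads: Costa 3/3, Ivanova 2/2, Rossi 2/2, Ueda 2/2, Diallo 3/3, Tran 2/3, Cruz 1/3 — all within limits.

Yes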